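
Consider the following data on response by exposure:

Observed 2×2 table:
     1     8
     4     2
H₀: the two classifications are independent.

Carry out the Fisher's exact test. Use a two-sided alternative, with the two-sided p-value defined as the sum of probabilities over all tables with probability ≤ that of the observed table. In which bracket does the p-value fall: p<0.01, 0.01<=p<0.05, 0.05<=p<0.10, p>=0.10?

Margins: r₁=9, r₂=6, c₁=5, c₂=10, n=15
p_obs = C(9,1)·C(6,4)/C(15,5); sum pmf over tables with pmf ≤ p_obs
p-value (two-sided) = 0.08891
→ bracket: 0.05<=p<0.10

p-value bracket: 0.05<=p<0.10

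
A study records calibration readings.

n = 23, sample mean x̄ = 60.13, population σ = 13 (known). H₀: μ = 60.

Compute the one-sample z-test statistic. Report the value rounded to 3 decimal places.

SE = σ/√n = 13/√23 = 2.7107
z = (x̄−μ₀)/SE = (60.13−60)/2.7107 = 0.0480

test statistic = 0.048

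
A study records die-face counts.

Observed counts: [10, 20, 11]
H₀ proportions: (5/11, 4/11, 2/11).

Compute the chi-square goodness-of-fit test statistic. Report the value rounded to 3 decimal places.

test statistic = 7.427

n = 41; E_i = n·p_i = [18.64, 14.91, 7.45]
χ² = (10−18.64)²/18.64 + (20−14.91)²/14.91 + (11−7.45)²/7.45 = 7.4268
df = 2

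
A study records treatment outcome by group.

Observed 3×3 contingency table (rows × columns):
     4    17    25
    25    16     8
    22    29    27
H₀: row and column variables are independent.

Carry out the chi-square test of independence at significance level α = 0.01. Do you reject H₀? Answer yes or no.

reject H₀: yes

Row totals [46, 49, 78], col totals [51, 62, 60], n=173
χ² = (4−13.56)²/13.56 + (17−16.49)²/16.49 + (25−15.95)²/15.95 + (25−14.45)²/14.45 + (16−17.56)²/17.56 + (8−16.99)²/16.99 + (22−22.99)²/22.99 + (29−27.95)²/27.95 + (27−27.05)²/27.05 = 24.5797
df = 4
p-value (upper-tail) = 0.00006
At α=0.01: p < α → reject H₀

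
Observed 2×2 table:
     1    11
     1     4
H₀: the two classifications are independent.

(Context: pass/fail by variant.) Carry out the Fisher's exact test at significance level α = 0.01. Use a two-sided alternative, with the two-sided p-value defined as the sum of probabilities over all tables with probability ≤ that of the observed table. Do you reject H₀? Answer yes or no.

reject H₀: no

Margins: r₁=12, r₂=5, c₁=2, c₂=15, n=17
p_obs = C(12,1)·C(5,1)/C(17,2); sum pmf over tables with pmf ≤ p_obs
p-value (two-sided) = 0.51471
At α=0.01: p ≥ α → fail to reject H₀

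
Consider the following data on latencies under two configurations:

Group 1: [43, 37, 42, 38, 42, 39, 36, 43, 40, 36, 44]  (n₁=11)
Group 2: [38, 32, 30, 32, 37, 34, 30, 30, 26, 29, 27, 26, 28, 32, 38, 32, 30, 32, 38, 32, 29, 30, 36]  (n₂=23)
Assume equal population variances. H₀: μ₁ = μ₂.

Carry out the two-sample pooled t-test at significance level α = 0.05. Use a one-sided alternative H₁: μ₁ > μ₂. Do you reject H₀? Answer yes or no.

x̄₁=40.000, s₁=2.966, n₁=11
x̄₂=31.652, s₂=3.700, n₂=23
s_p² = [10·2.966² + 22·3.700²]/32 = 12.1630
SE = √(s_p²·(1/11+1/23)) = 1.2785
t = (40.000−31.652)/1.2785 = 6.5294
df = 32
p-value (one-sided, H₁ greater) = 0.00000
At α=0.05: p < α → reject H₀

reject H₀: yes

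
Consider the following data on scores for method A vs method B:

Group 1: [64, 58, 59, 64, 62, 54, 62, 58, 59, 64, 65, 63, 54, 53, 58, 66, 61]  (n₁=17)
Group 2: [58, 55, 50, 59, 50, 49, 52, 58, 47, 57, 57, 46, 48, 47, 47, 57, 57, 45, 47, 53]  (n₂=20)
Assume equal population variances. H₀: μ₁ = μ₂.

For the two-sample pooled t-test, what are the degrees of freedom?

df = n₁ + n₂ − 2 = 17 + 20 − 2 = 35

degrees of freedom = 35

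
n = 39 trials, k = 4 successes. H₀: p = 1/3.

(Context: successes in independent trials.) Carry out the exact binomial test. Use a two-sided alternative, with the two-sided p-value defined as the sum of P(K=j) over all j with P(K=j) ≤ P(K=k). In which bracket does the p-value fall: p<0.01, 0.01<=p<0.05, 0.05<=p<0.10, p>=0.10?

p-value bracket: p<0.01

Exact binomial: n=39, k=4, p₀=1/3=0.3333
P(X=j) = C(n,j)·p₀^j·(1−p₀)^(n−j); p = Σ P(X=j) over j with P(X=j) ≤ P(X=4)
p-value (two-sided) = 0.00178
→ bracket: p<0.01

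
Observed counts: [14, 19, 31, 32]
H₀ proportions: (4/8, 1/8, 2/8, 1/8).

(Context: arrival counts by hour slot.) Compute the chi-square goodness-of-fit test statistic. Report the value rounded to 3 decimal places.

n = 96; E_i = n·p_i = [48.00, 12.00, 24.00, 12.00]
χ² = (14−48.00)²/48.00 + (19−12.00)²/12.00 + (31−24.00)²/24.00 + (32−12.00)²/12.00 = 63.5417
df = 3

test statistic = 63.542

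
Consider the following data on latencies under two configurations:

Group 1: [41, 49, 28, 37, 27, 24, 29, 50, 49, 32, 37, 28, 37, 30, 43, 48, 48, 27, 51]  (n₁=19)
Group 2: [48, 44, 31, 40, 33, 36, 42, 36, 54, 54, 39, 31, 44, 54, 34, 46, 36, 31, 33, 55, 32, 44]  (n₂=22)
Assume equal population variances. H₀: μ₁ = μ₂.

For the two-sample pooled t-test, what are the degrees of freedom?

df = n₁ + n₂ − 2 = 19 + 22 − 2 = 39

degrees of freedom = 39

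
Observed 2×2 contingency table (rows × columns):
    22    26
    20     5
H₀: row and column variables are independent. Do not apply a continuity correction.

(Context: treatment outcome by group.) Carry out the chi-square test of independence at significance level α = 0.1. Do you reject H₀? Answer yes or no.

Row totals [48, 25], col totals [42, 31], n=73
χ² = (22−27.62)²/27.62 + (26−20.38)²/20.38 + (20−14.38)²/14.38 + (5−10.62)²/10.62 = 7.8541
df = 1
p-value (upper-tail) = 0.00507
At α=0.1: p < α → reject H₀

reject H₀: yes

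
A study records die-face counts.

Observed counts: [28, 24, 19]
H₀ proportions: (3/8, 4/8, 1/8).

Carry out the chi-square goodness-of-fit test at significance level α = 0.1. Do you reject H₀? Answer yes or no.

n = 71; E_i = n·p_i = [26.62, 35.50, 8.88]
χ² = (28−26.62)²/26.62 + (24−35.50)²/35.50 + (19−8.88)²/8.88 = 15.3474
df = 2
p-value (upper-tail) = 0.00046
At α=0.1: p < α → reject H₀

reject H₀: yes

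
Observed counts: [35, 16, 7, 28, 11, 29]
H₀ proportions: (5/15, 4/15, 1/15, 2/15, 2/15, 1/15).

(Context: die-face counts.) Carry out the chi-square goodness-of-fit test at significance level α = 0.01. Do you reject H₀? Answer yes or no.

n = 126; E_i = n·p_i = [42.00, 33.60, 8.40, 16.80, 16.80, 8.40]
χ² = (35−42.00)²/42.00 + (16−33.60)²/33.60 + (7−8.40)²/8.40 + (28−16.80)²/16.80 + (11−16.80)²/16.80 + (29−8.40)²/8.40 = 70.6071
df = 5
p-value (upper-tail) = 0.00000
At α=0.01: p < α → reject H₀

reject H₀: yes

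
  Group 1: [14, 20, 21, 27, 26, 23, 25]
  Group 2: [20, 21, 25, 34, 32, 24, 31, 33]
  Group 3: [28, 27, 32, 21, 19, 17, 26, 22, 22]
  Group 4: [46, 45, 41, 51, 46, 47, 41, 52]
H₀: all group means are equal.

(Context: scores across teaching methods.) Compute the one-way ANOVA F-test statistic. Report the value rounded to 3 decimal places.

test statistic = 42.362

Group means [22.29, 27.50, 23.78, 46.12], grand mean 29.969
SSB = Σnᵢ(x̄ᵢ−x̄)² = 2895.110; SSW = ΣΣ(x−x̄ᵢ)² = 637.859
MSB = 2895.110/3 = 965.0365; MSW = 637.859/28 = 22.7807
F = MSB/MSW = 42.3621
df = (3, 28)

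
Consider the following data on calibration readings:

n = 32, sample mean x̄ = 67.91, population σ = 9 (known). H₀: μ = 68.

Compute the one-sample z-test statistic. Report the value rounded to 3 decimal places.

test statistic = -0.057

SE = σ/√n = 9/√32 = 1.5910
z = (x̄−μ₀)/SE = (67.91−68)/1.5910 = -0.0566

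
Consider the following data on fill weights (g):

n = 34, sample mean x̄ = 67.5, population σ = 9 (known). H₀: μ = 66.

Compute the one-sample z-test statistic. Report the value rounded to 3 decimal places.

SE = σ/√n = 9/√34 = 1.5435
z = (x̄−μ₀)/SE = (67.5−66)/1.5435 = 0.9718

test statistic = 0.972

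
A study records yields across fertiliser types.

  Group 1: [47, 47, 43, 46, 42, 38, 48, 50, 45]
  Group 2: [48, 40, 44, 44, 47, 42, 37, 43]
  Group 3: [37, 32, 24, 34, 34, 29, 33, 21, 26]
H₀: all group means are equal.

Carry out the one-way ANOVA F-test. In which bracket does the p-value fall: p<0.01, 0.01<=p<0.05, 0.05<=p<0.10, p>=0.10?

p-value bracket: p<0.01

Group means [45.11, 43.12, 30.00], grand mean 39.269
SSB = Σnᵢ(x̄ᵢ−x̄)² = 1199.351; SSW = ΣΣ(x−x̄ᵢ)² = 421.764
MSB = 1199.351/2 = 599.6757; MSW = 421.764/23 = 18.3376
F = MSB/MSW = 32.7020
df = (2, 23)
p-value (upper-tail) = 0.00000
→ bracket: p<0.01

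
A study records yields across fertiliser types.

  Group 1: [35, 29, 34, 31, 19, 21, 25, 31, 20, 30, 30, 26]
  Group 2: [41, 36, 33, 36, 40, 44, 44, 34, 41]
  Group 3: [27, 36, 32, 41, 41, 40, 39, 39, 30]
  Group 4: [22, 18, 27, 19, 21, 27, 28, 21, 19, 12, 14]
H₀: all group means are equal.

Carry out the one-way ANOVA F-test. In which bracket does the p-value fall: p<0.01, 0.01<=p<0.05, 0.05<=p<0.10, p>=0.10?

Group means [27.58, 38.78, 36.11, 20.73], grand mean 30.073
SSB = Σnᵢ(x̄ᵢ−x̄)² = 2045.238; SSW = ΣΣ(x−x̄ᵢ)² = 939.543
MSB = 2045.238/3 = 681.7459; MSW = 939.543/37 = 25.3931
F = MSB/MSW = 26.8477
df = (3, 37)
p-value (upper-tail) = 0.00000
→ bracket: p<0.01

p-value bracket: p<0.01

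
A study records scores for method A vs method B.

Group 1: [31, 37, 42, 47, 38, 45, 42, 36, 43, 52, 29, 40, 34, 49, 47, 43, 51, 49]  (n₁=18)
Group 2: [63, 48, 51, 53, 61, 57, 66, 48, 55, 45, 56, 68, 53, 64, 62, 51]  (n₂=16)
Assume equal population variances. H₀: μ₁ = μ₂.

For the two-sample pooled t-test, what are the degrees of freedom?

df = n₁ + n₂ − 2 = 18 + 16 − 2 = 32

degrees of freedom = 32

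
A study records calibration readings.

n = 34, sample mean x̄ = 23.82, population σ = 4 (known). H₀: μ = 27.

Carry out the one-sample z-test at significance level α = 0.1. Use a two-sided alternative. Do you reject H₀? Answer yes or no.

SE = σ/√n = 4/√34 = 0.6860
z = (x̄−μ₀)/SE = (23.82−27)/0.6860 = -4.6356
p-value (two-sided) = 0.00000
At α=0.1: p < α → reject H₀

reject H₀: yes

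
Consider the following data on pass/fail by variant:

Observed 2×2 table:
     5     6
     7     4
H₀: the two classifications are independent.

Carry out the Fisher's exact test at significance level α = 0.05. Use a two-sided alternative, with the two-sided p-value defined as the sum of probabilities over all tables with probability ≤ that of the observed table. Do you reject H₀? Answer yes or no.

reject H₀: no

Margins: r₁=11, r₂=11, c₁=12, c₂=10, n=22
p_obs = C(11,5)·C(11,7)/C(22,12); sum pmf over tables with pmf ≤ p_obs
p-value (two-sided) = 0.66992
At α=0.05: p ≥ α → fail to reject H₀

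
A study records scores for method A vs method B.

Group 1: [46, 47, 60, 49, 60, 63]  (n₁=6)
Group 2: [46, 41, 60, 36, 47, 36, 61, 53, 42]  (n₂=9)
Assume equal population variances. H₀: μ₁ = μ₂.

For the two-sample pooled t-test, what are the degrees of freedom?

df = n₁ + n₂ − 2 = 6 + 9 − 2 = 13

degrees of freedom = 13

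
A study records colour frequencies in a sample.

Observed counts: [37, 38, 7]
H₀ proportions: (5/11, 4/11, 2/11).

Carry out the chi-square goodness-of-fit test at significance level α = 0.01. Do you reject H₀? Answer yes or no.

n = 82; E_i = n·p_i = [37.27, 29.82, 14.91]
χ² = (37−37.27)²/37.27 + (38−29.82)²/29.82 + (7−14.91)²/14.91 = 6.4427
df = 2
p-value (upper-tail) = 0.03990
At α=0.01: p ≥ α → fail to reject H₀

reject H₀: no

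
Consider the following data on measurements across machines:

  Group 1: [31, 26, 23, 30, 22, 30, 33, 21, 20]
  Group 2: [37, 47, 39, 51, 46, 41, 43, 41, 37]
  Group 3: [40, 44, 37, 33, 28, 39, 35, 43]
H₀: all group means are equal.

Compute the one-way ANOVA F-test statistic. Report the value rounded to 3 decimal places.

test statistic = 24.854

Group means [26.22, 42.44, 37.38], grand mean 35.269
SSB = Σnᵢ(x̄ᵢ−x̄)² = 1235.463; SSW = ΣΣ(x−x̄ᵢ)² = 571.653
MSB = 1235.463/2 = 617.7313; MSW = 571.653/23 = 24.8545
F = MSB/MSW = 24.8539
df = (2, 23)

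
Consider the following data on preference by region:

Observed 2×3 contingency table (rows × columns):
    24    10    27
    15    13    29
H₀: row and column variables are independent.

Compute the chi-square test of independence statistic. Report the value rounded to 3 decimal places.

test statistic = 2.407

Row totals [61, 57], col totals [39, 23, 56], n=118
χ² = (24−20.16)²/20.16 + (10−11.89)²/11.89 + (27−28.95)²/28.95 + (15−18.84)²/18.84 + (13−11.11)²/11.11 + (29−27.05)²/27.05 = 2.4068
df = 2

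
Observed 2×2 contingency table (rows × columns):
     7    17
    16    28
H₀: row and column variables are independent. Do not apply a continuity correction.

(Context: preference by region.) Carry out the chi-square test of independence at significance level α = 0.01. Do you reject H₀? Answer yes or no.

reject H₀: no

Row totals [24, 44], col totals [23, 45], n=68
χ² = (7−8.12)²/8.12 + (17−15.88)²/15.88 + (16−14.88)²/14.88 + (28−29.12)²/29.12 = 0.3594
df = 1
p-value (upper-tail) = 0.54886
At α=0.01: p ≥ α → fail to reject H₀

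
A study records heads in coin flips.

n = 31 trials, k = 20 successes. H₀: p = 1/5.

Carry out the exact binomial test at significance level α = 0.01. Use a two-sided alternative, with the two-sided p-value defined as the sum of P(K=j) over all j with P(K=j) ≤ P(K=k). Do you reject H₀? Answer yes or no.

Exact binomial: n=31, k=20, p₀=1/5=0.2000
P(X=j) = C(n,j)·p₀^j·(1−p₀)^(n−j); p = Σ P(X=j) over j with P(X=j) ≤ P(X=20)
p-value (two-sided) = 0.00000
At α=0.01: p < α → reject H₀

reject H₀: yes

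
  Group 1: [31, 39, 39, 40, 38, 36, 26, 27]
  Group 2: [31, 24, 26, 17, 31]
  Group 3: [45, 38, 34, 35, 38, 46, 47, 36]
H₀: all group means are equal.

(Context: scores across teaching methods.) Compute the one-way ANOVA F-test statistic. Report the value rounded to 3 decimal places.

test statistic = 9.873

Group means [34.50, 25.80, 39.88], grand mean 34.476
SSB = Σnᵢ(x̄ᵢ−x̄)² = 609.563; SSW = ΣΣ(x−x̄ᵢ)² = 555.675
MSB = 609.563/2 = 304.7815; MSW = 555.675/18 = 30.8708
F = MSB/MSW = 9.8728
df = (2, 18)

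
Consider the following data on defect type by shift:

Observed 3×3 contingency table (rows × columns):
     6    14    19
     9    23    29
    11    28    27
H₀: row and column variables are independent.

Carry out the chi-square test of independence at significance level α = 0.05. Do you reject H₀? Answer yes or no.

Row totals [39, 61, 66], col totals [26, 65, 75], n=166
χ² = (6−6.11)²/6.11 + (14−15.27)²/15.27 + (19−17.62)²/17.62 + (9−9.55)²/9.55 + (23−23.89)²/23.89 + (29−27.56)²/27.56 + (11−10.34)²/10.34 + (28−25.84)²/25.84 + (27−29.82)²/29.82 = 0.8449
df = 4
p-value (upper-tail) = 0.93233
At α=0.05: p ≥ α → fail to reject H₀

reject H₀: no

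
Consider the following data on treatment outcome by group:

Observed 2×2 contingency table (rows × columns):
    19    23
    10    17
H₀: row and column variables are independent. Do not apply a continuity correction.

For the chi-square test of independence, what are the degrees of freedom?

df = (r−1)(c−1) = (2−1)·(2−1) = 1

degrees of freedom = 1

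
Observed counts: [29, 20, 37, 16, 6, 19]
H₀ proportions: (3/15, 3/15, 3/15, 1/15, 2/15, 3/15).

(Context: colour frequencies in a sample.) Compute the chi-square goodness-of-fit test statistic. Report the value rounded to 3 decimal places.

test statistic = 22.331

n = 127; E_i = n·p_i = [25.40, 25.40, 25.40, 8.47, 16.93, 25.40]
χ² = (29−25.40)²/25.40 + (20−25.40)²/25.40 + (37−25.40)²/25.40 + (16−8.47)²/8.47 + (6−16.93)²/16.93 + (19−25.40)²/25.40 = 22.3307
df = 5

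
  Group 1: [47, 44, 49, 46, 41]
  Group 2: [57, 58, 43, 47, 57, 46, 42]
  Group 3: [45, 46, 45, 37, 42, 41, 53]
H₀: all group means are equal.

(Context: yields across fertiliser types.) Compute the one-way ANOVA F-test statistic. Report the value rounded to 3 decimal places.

Group means [45.40, 50.00, 44.14], grand mean 46.632
SSB = Σnᵢ(x̄ᵢ−x̄)² = 130.364; SSW = ΣΣ(x−x̄ᵢ)² = 486.057
MSB = 130.364/2 = 65.1820; MSW = 486.057/16 = 30.3786
F = MSB/MSW = 2.1457
df = (2, 16)

test statistic = 2.146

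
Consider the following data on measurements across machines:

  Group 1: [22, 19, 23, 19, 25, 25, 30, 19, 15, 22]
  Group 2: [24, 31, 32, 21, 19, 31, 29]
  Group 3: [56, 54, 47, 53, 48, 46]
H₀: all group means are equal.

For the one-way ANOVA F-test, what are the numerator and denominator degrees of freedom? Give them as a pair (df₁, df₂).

degrees of freedom = [2, 20]

k = 3 groups, N = 23 total
df = (k−1, N−k) = (3−1, 23−3) = (2, 20)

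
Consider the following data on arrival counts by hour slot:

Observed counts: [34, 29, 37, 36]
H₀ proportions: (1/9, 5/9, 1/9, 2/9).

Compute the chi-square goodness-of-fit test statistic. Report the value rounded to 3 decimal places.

test statistic = 85.109

n = 136; E_i = n·p_i = [15.11, 75.56, 15.11, 30.22]
χ² = (34−15.11)²/15.11 + (29−75.56)²/75.56 + (37−15.11)²/15.11 + (36−30.22)²/30.22 = 85.1088
df = 3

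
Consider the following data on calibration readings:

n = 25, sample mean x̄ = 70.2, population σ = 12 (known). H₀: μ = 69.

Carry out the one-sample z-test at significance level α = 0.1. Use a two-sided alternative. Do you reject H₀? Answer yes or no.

SE = σ/√n = 12/√25 = 2.4000
z = (x̄−μ₀)/SE = (70.2−69)/2.4000 = 0.5000
p-value (two-sided) = 0.61708
At α=0.1: p ≥ α → fail to reject H₀

reject H₀: no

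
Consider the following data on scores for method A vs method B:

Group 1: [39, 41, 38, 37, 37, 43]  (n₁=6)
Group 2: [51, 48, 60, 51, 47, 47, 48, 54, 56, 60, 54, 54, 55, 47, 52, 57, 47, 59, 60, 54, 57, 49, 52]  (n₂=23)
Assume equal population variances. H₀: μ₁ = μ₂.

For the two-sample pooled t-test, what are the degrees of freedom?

df = n₁ + n₂ − 2 = 6 + 23 − 2 = 27

degrees of freedom = 27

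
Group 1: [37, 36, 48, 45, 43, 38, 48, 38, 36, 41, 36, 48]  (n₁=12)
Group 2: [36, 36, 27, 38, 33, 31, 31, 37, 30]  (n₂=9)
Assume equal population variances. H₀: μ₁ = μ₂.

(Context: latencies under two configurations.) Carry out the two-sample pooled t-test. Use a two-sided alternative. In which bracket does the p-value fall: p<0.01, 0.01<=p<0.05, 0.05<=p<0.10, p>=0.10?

p-value bracket: p<0.01

x̄₁=41.167, s₁=5.006, n₁=12
x̄₂=33.222, s₂=3.734, n₂=9
s_p² = [11·5.006² + 8·3.734²]/19 = 20.3801
SE = √(s_p²·(1/12+1/9)) = 1.9907
t = (41.167−33.222)/1.9907 = 3.9908
df = 19
p-value (two-sided) = 0.00078
→ bracket: p<0.01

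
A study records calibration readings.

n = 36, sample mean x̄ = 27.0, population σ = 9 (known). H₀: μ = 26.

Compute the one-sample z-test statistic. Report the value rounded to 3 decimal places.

SE = σ/√n = 9/√36 = 1.5000
z = (x̄−μ₀)/SE = (27.0−26)/1.5000 = 0.6667

test statistic = 0.667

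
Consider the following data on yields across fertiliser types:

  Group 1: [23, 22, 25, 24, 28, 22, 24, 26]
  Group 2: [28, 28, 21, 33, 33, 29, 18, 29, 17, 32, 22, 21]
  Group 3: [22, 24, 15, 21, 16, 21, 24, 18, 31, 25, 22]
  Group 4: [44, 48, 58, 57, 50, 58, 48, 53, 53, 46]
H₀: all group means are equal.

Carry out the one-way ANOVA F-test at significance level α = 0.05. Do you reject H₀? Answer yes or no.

Group means [24.25, 25.92, 21.73, 51.50], grand mean 30.707
SSB = Σnᵢ(x̄ᵢ−x̄)² = 5819.389; SSW = ΣΣ(x−x̄ᵢ)² = 833.098
MSB = 5819.389/3 = 1939.7964; MSW = 833.098/37 = 22.5162
F = MSB/MSW = 86.1512
df = (3, 37)
p-value (upper-tail) = 0.00000
At α=0.05: p < α → reject H₀

reject H₀: yes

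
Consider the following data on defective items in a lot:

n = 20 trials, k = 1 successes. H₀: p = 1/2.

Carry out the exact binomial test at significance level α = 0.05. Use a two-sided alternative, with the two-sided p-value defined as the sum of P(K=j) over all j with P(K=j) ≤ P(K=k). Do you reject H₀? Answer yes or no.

reject H₀: yes

Exact binomial: n=20, k=1, p₀=1/2=0.5000
P(X=j) = C(n,j)·p₀^j·(1−p₀)^(n−j); p = Σ P(X=j) over j with P(X=j) ≤ P(X=1)
p-value (two-sided) = 0.00004
At α=0.05: p < α → reject H₀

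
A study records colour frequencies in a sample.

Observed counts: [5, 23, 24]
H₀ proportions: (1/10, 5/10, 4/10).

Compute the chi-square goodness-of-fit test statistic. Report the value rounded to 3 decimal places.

test statistic = 0.846

n = 52; E_i = n·p_i = [5.20, 26.00, 20.80]
χ² = (5−5.20)²/5.20 + (23−26.00)²/26.00 + (24−20.80)²/20.80 = 0.8462
df = 2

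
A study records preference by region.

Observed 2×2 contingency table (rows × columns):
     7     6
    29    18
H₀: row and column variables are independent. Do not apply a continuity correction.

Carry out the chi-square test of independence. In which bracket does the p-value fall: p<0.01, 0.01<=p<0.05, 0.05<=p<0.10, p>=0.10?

Row totals [13, 47], col totals [36, 24], n=60
χ² = (7−7.80)²/7.80 + (6−5.20)²/5.20 + (29−28.20)²/28.20 + (18−18.80)²/18.80 = 0.2619
df = 1
p-value (upper-tail) = 0.60884
→ bracket: p>=0.10

p-value bracket: p>=0.10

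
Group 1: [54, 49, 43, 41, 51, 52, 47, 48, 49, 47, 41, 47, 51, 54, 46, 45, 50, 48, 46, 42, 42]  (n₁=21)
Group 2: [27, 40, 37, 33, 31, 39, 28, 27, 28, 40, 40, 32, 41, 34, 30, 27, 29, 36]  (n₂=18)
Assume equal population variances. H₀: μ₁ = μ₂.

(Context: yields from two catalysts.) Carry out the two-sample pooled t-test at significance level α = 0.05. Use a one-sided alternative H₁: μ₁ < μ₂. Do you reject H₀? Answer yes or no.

x̄₁=47.286, s₁=3.977, n₁=21
x̄₂=33.278, s₂=5.200, n₂=18
s_p² = [20·3.977² + 17·5.200²]/37 = 20.9702
SE = √(s_p²·(1/21+1/18)) = 1.4709
t = (47.286−33.278)/1.4709 = 9.5233
df = 37
p-value (one-sided, H₁ less) = 1.00000
At α=0.05: p ≥ α → fail to reject H₀

reject H₀: no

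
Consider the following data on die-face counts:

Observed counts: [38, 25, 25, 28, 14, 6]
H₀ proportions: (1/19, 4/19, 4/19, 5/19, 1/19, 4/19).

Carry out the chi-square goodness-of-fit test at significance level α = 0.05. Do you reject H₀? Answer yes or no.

n = 136; E_i = n·p_i = [7.16, 28.63, 28.63, 35.79, 7.16, 28.63]
χ² = (38−7.16)²/7.16 + (25−28.63)²/28.63 + (25−28.63)²/28.63 + (28−35.79)²/35.79 + (14−7.16)²/7.16 + (6−28.63)²/28.63 = 159.9390
df = 5
p-value (upper-tail) = 0.00000
At α=0.05: p < α → reject H₀

reject H₀: yes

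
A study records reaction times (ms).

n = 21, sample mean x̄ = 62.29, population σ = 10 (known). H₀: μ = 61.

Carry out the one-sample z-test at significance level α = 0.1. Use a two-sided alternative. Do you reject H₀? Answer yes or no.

reject H₀: no

SE = σ/√n = 10/√21 = 2.1822
z = (x̄−μ₀)/SE = (62.29−61)/2.1822 = 0.5912
p-value (two-sided) = 0.55442
At α=0.1: p ≥ α → fail to reject H₀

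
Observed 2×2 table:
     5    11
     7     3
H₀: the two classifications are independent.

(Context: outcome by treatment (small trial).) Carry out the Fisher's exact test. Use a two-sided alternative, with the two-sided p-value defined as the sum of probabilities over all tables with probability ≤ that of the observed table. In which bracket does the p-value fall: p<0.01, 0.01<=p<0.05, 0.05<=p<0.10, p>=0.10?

Margins: r₁=16, r₂=10, c₁=12, c₂=14, n=26
p_obs = C(16,5)·C(10,7)/C(26,12); sum pmf over tables with pmf ≤ p_obs
p-value (two-sided) = 0.10537
→ bracket: p>=0.10

p-value bracket: p>=0.10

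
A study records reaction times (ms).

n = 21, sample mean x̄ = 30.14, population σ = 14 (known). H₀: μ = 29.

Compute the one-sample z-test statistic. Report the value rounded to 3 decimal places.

SE = σ/√n = 14/√21 = 3.0551
z = (x̄−μ₀)/SE = (30.14−29)/3.0551 = 0.3732

test statistic = 0.373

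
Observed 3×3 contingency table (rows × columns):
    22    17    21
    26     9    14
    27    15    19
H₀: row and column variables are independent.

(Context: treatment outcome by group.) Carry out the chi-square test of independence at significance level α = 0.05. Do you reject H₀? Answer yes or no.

reject H₀: no

Row totals [60, 49, 61], col totals [75, 41, 54], n=170
χ² = (22−26.47)²/26.47 + (17−14.47)²/14.47 + (21−19.06)²/19.06 + (26−21.62)²/21.62 + (9−11.82)²/11.82 + (14−15.56)²/15.56 + (27−26.91)²/26.91 + (15−14.71)²/14.71 + (19−19.38)²/19.38 = 3.1256
df = 4
p-value (upper-tail) = 0.53703
At α=0.05: p ≥ α → fail to reject H₀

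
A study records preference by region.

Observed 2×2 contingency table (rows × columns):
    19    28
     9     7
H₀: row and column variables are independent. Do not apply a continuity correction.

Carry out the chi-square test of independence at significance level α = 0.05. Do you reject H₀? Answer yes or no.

reject H₀: no

Row totals [47, 16], col totals [28, 35], n=63
χ² = (19−20.89)²/20.89 + (28−26.11)²/26.11 + (9−7.11)²/7.11 + (7−8.89)²/8.89 = 1.2106
df = 1
p-value (upper-tail) = 0.27122
At α=0.05: p ≥ α → fail to reject H₀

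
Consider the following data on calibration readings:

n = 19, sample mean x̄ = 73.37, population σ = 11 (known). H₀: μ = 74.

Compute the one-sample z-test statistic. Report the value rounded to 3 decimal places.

SE = σ/√n = 11/√19 = 2.5236
z = (x̄−μ₀)/SE = (73.37−74)/2.5236 = -0.2496

test statistic = -0.250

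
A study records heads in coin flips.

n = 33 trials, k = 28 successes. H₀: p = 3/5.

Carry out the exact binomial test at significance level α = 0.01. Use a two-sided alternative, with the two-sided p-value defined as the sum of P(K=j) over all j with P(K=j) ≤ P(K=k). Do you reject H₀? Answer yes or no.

Exact binomial: n=33, k=28, p₀=3/5=0.6000
P(X=j) = C(n,j)·p₀^j·(1−p₀)^(n−j); p = Σ P(X=j) over j with P(X=j) ≤ P(X=28)
p-value (two-sided) = 0.00374
At α=0.01: p < α → reject H₀

reject H₀: yes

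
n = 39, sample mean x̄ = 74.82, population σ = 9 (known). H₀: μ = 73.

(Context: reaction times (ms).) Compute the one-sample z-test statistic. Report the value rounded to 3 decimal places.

SE = σ/√n = 9/√39 = 1.4412
z = (x̄−μ₀)/SE = (74.82−73)/1.4412 = 1.2629

test statistic = 1.263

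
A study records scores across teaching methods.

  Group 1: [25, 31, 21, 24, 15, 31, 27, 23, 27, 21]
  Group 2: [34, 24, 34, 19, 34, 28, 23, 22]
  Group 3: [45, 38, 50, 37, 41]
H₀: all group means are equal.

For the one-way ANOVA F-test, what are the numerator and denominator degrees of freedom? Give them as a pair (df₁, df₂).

k = 3 groups, N = 23 total
df = (k−1, N−k) = (3−1, 23−3) = (2, 20)

degrees of freedom = [2, 20]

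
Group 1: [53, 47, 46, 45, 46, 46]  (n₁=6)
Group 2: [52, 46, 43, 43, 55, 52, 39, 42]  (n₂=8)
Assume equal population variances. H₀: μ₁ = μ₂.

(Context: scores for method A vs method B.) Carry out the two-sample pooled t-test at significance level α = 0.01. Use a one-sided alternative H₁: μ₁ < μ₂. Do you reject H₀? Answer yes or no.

x̄₁=47.167, s₁=2.927, n₁=6
x̄₂=46.500, s₂=5.782, n₂=8
s_p² = [5·2.927² + 7·5.782²]/12 = 23.0694
SE = √(s_p²·(1/6+1/8)) = 2.5940
t = (47.167−46.500)/2.5940 = 0.2570
df = 12
p-value (one-sided, H₁ less) = 0.59924
At α=0.01: p ≥ α → fail to reject H₀

reject H₀: no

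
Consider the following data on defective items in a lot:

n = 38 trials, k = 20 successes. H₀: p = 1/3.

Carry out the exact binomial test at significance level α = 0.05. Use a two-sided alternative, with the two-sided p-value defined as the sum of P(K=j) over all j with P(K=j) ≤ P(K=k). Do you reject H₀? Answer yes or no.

Exact binomial: n=38, k=20, p₀=1/3=0.3333
P(X=j) = C(n,j)·p₀^j·(1−p₀)^(n−j); p = Σ P(X=j) over j with P(X=j) ≤ P(X=20)
p-value (two-sided) = 0.01531
At α=0.05: p < α → reject H₀

reject H₀: yes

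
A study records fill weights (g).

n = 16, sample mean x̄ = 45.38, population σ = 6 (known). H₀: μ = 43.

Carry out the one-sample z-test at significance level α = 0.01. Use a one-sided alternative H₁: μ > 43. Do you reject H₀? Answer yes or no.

SE = σ/√n = 6/√16 = 1.5000
z = (x̄−μ₀)/SE = (45.38−43)/1.5000 = 1.5867
p-value (one-sided, H₁ greater) = 0.05629
At α=0.01: p ≥ α → fail to reject H₀

reject H₀: no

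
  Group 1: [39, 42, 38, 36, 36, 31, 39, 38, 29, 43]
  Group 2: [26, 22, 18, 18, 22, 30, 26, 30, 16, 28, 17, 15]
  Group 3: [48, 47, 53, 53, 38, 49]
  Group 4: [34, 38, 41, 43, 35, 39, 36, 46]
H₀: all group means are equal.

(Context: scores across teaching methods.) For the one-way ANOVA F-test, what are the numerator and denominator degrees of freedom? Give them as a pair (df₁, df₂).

degrees of freedom = [3, 32]

k = 4 groups, N = 36 total
df = (k−1, N−k) = (4−1, 36−4) = (3, 32)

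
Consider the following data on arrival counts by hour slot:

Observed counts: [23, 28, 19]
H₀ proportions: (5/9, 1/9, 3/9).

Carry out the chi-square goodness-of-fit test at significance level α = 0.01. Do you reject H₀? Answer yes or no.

n = 70; E_i = n·p_i = [38.89, 7.78, 23.33]
χ² = (23−38.89)²/38.89 + (28−7.78)²/7.78 + (19−23.33)²/23.33 = 59.8743
df = 2
p-value (upper-tail) = 0.00000
At α=0.01: p < α → reject H₀

reject H₀: yes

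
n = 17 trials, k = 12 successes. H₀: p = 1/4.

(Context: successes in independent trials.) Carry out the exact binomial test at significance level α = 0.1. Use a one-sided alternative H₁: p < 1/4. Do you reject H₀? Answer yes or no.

reject H₀: no

Exact binomial: n=17, k=12, p₀=1/4=0.2500
P(X≤12) from Σ C(n,i)·p₀^i·(1−p₀)^(n−i)
p-value (one-sided, H₁ less) = 0.99999
At α=0.1: p ≥ α → fail to reject H₀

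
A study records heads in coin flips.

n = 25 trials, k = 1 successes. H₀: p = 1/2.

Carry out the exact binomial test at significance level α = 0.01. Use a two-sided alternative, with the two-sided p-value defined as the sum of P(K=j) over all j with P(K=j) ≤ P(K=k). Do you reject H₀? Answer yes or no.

Exact binomial: n=25, k=1, p₀=1/2=0.5000
P(X=j) = C(n,j)·p₀^j·(1−p₀)^(n−j); p = Σ P(X=j) over j with P(X=j) ≤ P(X=1)
p-value (two-sided) = 0.00000
At α=0.01: p < α → reject H₀

reject H₀: yes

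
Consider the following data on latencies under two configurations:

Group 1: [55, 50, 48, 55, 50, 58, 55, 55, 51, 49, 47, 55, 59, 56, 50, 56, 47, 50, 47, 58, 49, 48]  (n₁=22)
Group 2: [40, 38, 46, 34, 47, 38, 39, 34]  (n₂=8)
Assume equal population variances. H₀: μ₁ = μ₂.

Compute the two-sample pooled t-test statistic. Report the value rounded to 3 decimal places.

test statistic = 7.245

x̄₁=52.182, s₁=4.019, n₁=22
x̄₂=39.500, s₂=4.840, n₂=8
s_p² = [21·4.019² + 7·4.840²]/28 = 17.9740
SE = √(s_p²·(1/22+1/8)) = 1.7504
t = (52.182−39.500)/1.7504 = 7.2453
df = 28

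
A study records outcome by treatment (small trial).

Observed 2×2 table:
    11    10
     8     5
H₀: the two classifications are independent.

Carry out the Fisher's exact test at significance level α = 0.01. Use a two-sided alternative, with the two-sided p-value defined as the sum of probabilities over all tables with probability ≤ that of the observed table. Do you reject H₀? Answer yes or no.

reject H₀: no

Margins: r₁=21, r₂=13, c₁=19, c₂=15, n=34
p_obs = C(21,11)·C(13,8)/C(34,19); sum pmf over tables with pmf ≤ p_obs
p-value (two-sided) = 0.72824
At α=0.01: p ≥ α → fail to reject H₀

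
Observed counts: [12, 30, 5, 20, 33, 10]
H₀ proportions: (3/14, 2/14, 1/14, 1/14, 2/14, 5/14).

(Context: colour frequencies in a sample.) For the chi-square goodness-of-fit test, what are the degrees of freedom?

df = k − 1 = 6 − 1 = 5

degrees of freedom = 5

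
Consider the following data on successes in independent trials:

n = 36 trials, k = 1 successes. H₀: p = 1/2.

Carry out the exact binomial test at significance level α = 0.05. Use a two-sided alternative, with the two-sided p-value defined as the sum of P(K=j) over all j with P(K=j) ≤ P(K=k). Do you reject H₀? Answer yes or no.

Exact binomial: n=36, k=1, p₀=1/2=0.5000
P(X=j) = C(n,j)·p₀^j·(1−p₀)^(n−j); p = Σ P(X=j) over j with P(X=j) ≤ P(X=1)
p-value (two-sided) = 0.00000
At α=0.05: p < α → reject H₀

reject H₀: yes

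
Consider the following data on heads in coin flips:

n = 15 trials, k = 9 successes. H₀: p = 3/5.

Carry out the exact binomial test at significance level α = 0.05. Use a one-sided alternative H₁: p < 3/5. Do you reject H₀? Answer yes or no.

Exact binomial: n=15, k=9, p₀=3/5=0.6000
P(X≤9) from Σ C(n,i)·p₀^i·(1−p₀)^(n−i)
p-value (one-sided, H₁ less) = 0.59678
At α=0.05: p ≥ α → fail to reject H₀

reject H₀: no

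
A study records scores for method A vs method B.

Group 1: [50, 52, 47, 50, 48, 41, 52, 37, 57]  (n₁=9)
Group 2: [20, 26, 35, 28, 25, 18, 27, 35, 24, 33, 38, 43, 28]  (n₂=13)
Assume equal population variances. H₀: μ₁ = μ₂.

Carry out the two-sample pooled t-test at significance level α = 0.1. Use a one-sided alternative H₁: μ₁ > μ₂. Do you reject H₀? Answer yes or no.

reject H₀: yes

x̄₁=48.222, s₁=6.037, n₁=9
x̄₂=29.231, s₂=7.201, n₂=13
s_p² = [8·6.037² + 12·7.201²]/20 = 45.6932
SE = √(s_p²·(1/9+1/13)) = 2.9312
t = (48.222−29.231)/2.9312 = 6.4791
df = 20
p-value (one-sided, H₁ greater) = 0.00000
At α=0.1: p < α → reject H₀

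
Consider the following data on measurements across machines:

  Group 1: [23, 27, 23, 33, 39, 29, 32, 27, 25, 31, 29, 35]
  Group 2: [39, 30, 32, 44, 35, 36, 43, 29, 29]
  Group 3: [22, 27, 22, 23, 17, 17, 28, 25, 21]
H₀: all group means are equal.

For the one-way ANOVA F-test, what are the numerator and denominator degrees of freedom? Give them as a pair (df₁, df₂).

degrees of freedom = [2, 27]

k = 3 groups, N = 30 total
df = (k−1, N−k) = (3−1, 30−3) = (2, 27)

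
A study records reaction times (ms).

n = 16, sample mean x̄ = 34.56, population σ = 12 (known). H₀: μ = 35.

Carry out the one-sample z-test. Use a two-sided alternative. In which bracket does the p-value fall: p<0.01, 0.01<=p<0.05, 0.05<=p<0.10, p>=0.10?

p-value bracket: p>=0.10

SE = σ/√n = 12/√16 = 3.0000
z = (x̄−μ₀)/SE = (34.56−35)/3.0000 = -0.1467
p-value (two-sided) = 0.88340
→ bracket: p>=0.10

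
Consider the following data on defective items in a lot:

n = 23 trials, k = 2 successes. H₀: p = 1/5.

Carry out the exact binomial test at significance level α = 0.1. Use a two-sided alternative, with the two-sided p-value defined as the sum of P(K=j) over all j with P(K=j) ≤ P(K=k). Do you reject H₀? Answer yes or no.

Exact binomial: n=23, k=2, p₀=1/5=0.2000
P(X=j) = C(n,j)·p₀^j·(1−p₀)^(n−j); p = Σ P(X=j) over j with P(X=j) ≤ P(X=2)
p-value (two-sided) = 0.29302
At α=0.1: p ≥ α → fail to reject H₀

reject H₀: no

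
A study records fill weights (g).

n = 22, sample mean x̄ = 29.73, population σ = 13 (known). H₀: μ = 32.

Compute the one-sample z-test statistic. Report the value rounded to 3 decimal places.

test statistic = -0.819

SE = σ/√n = 13/√22 = 2.7716
z = (x̄−μ₀)/SE = (29.73−32)/2.7716 = -0.8190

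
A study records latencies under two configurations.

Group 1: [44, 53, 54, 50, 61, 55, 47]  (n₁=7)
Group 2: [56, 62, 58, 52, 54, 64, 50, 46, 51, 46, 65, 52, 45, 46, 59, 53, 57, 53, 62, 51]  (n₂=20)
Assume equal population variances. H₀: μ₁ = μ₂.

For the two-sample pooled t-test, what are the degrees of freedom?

degrees of freedom = 25

df = n₁ + n₂ − 2 = 7 + 20 − 2 = 25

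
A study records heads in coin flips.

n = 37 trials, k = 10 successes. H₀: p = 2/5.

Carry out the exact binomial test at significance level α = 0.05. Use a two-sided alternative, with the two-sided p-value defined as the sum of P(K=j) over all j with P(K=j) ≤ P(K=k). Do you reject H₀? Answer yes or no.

reject H₀: no

Exact binomial: n=37, k=10, p₀=2/5=0.4000
P(X=j) = C(n,j)·p₀^j·(1−p₀)^(n−j); p = Σ P(X=j) over j with P(X=j) ≤ P(X=10)
p-value (two-sided) = 0.13082
At α=0.05: p ≥ α → fail to reject H₀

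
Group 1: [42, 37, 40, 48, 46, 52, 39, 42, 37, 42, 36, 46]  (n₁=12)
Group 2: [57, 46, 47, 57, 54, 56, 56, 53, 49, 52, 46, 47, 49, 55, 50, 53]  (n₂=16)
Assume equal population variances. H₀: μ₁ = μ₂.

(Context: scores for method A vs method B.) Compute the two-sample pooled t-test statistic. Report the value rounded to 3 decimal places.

x̄₁=42.250, s₁=4.920, n₁=12
x̄₂=51.688, s₂=3.995, n₂=16
s_p² = [11·4.920² + 15·3.995²]/26 = 19.4495
SE = √(s_p²·(1/12+1/16)) = 1.6842
t = (42.250−51.688)/1.6842 = -5.6037
df = 26

test statistic = -5.604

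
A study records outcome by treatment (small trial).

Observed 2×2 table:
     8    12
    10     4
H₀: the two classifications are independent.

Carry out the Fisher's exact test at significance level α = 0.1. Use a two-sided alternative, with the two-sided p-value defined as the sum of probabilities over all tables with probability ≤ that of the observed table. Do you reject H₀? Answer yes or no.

reject H₀: yes

Margins: r₁=20, r₂=14, c₁=18, c₂=16, n=34
p_obs = C(20,8)·C(14,10)/C(34,18); sum pmf over tables with pmf ≤ p_obs
p-value (two-sided) = 0.09209
At α=0.1: p < α → reject H₀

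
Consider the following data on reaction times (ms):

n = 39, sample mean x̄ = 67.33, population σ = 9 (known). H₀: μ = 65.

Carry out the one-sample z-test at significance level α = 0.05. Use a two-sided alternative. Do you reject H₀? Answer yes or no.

reject H₀: no

SE = σ/√n = 9/√39 = 1.4412
z = (x̄−μ₀)/SE = (67.33−65)/1.4412 = 1.6168
p-value (two-sided) = 0.10593
At α=0.05: p ≥ α → fail to reject H₀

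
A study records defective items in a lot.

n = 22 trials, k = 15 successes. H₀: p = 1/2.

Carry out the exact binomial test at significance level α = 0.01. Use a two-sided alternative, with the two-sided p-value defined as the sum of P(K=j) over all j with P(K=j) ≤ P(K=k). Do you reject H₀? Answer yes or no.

Exact binomial: n=22, k=15, p₀=1/2=0.5000
P(X=j) = C(n,j)·p₀^j·(1−p₀)^(n−j); p = Σ P(X=j) over j with P(X=j) ≤ P(X=15)
p-value (two-sided) = 0.13380
At α=0.01: p ≥ α → fail to reject H₀

reject H₀: no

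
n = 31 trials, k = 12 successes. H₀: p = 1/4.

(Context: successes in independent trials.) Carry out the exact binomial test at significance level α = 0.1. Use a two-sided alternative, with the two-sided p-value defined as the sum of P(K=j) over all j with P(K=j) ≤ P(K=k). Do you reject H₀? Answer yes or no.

reject H₀: yes

Exact binomial: n=31, k=12, p₀=1/4=0.2500
P(X=j) = C(n,j)·p₀^j·(1−p₀)^(n−j); p = Σ P(X=j) over j with P(X=j) ≤ P(X=12)
p-value (two-sided) = 0.09516
At α=0.1: p < α → reject H₀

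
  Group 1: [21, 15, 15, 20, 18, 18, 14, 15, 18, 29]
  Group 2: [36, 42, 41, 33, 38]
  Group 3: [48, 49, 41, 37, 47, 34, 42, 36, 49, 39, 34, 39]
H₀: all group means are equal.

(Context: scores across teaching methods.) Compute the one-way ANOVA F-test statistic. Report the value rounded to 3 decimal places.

Group means [18.30, 38.00, 41.25], grand mean 32.148
SSB = Σnᵢ(x̄ᵢ−x̄)² = 3083.057; SSW = ΣΣ(x−x̄ᵢ)² = 590.350
MSB = 3083.057/2 = 1541.5287; MSW = 590.350/24 = 24.5979
F = MSB/MSW = 62.6691
df = (2, 24)

test statistic = 62.669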